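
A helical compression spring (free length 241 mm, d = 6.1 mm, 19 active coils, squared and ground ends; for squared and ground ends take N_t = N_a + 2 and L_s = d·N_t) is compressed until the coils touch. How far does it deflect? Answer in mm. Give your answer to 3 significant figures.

N_t = 21; L_s = 6.1·21 = 128.1 mm
δ_solid = L₀ − L_s = 241 − 128.1 = 112.9 mm

113 mm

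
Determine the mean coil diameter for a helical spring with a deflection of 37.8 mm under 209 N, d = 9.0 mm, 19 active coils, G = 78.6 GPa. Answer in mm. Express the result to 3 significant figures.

85.0 mm

Required rate k = F/δ = 209/37.8 = 5.5291 N/mm
D = (Gd⁴/(8N_a·k))^(1/3) = (78.6×10³·9.0⁴/(8·19·5.5291))^(1/3)
  = (613613)^(1/3) = 84.9764 mm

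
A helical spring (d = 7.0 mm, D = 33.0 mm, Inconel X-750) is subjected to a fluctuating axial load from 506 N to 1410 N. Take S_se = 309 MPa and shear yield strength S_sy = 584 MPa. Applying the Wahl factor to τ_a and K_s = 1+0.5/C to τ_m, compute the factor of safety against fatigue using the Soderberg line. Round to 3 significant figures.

C = D/d = 33.0/7.0 = 4.7143; K_W = (4C−1)/(4C−4)+0.615/C = 1.3324; K_s = 1+0.5/C = 1.1061
F_a = (F_max−F_min)/2 = 452 N; F_m = (F_max+F_min)/2 = 958 N
τ_a = K_W·8F_aD/(πd³) = 1.3324 × 110.74 = 147.55 MPa
τ_m = K_s·8F_mD/(πd³) = 1.1061 × 234.71 = 259.6 MPa
Soderberg: 1/n_f = τ_a/S_se + τ_m/S_sy = 147.55/309 + 259.6/584 = 0.47749 + 0.44452 = 0.92201
n_f = 1/0.92201 = 1.085

1.08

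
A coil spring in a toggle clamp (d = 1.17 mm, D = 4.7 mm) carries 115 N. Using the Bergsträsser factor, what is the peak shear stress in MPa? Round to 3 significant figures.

1190 MPa

Spring index C = D/d = 4.7/1.17 = 4.0171
K_B = (4C+2)/(4C−3) = 18.068/13.068 = 1.3826
τ₀ = 8FD/(πd³) = 8·115·4.7/(π·1.17³) = 4324/5.0316 = 859.37 MPa
τ_max = K·τ₀ = 1.3826 × 859.37 = 1188.2 MPa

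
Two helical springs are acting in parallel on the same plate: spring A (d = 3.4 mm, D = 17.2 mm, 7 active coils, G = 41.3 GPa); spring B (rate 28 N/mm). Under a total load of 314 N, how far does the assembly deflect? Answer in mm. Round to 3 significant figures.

k_A = Gd⁴/(8D³N_a) = (41.3×10³)(3.4⁴)/(8·17.2³·7) = 19.368 N/mm
Parallel: k_eq = 19.368 + 28 = 47.368 N/mm
δ = F/k_eq = 314/47.368 = 6.6289 mm

6.63 mm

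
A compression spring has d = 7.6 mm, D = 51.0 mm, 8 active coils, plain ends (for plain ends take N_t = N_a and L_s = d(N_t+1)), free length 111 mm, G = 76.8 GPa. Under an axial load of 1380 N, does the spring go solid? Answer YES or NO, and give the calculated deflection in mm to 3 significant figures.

YES, δ = 45.7 mm

k = Gd⁴/(8D³N_a) = (76.8×10³)(7.6⁴)/(8·51.0³·8) = 30.18 N/mm
N_t = 8; L_s = 7.6·9 = 68.4 mm; δ_solid = L₀ − L_s = 111 − 68.4 = 42.6 mm
δ = F/k = 1380/30.18 = 45.725 mm
δ ≥ δ_solid → spring goes solid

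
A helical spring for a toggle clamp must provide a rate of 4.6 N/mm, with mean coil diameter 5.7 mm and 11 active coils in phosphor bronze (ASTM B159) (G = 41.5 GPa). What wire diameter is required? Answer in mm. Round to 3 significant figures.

1.16 mm

d = (8D³N_a·k / G)^(1/4) = (8·5.7³·11·4.6 / (41.5×10³))^0.25
  = (1.8064)^0.25 = 1.1593 mm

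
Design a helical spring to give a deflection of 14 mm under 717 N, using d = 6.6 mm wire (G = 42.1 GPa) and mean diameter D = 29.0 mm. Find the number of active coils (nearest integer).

Required rate k = F/δ = 717/14 = 51.214 N/mm
N_a = Gd⁴/(8D³k) = (42.1×10³ × 6.6⁴)/(8 × 29.0³ × 51.214)
    = 7.98836e+07 / 9.99252e+06 = 7.994 → 8 coils

8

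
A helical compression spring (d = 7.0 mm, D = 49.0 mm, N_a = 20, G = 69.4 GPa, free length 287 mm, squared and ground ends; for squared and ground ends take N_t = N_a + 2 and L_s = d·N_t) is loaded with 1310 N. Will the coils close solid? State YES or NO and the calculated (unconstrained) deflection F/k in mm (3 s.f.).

YES, δ = 148 mm

k = Gd⁴/(8D³N_a) = (69.4×10³)(7.0⁴)/(8·49.0³·20) = 8.852 N/mm
N_t = 22; L_s = 7.0·22 = 154 mm; δ_solid = L₀ − L_s = 287 − 154 = 133 mm
δ = F/k = 1310/8.852 = 147.99 mm
δ ≥ δ_solid → spring goes solid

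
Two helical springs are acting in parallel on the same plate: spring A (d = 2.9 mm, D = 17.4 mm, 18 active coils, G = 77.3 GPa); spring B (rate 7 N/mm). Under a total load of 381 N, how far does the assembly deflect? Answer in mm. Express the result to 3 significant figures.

26.8 mm

k_A = Gd⁴/(8D³N_a) = (77.3×10³)(2.9⁴)/(8·17.4³·18) = 7.2071 N/mm
Parallel: k_eq = 7.2071 + 7 = 14.207 N/mm
δ = F/k_eq = 381/14.207 = 26.818 mm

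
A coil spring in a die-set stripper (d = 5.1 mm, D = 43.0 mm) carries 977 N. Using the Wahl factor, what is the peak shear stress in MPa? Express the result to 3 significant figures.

Spring index C = D/d = 43.0/5.1 = 8.4314
K_W = (4C−1)/(4C−4) + 0.615/C = 32.725/29.725 + 0.0729 = 1.1739
τ₀ = 8FD/(πd³) = 8·977·43.0/(π·5.1³) = 336088/416.74 = 806.48 MPa
τ_max = K·τ₀ = 1.1739 × 806.48 = 946.7 MPa

947 MPa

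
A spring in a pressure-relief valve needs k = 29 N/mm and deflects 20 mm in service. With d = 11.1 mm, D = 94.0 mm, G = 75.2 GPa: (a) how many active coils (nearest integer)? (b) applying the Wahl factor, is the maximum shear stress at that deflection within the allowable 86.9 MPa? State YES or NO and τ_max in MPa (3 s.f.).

(a) 6 coils; (b) NO, τ_max = 118 MPa

N_a = Gd⁴/(8D³k) = (75.2×10³)(11.1⁴)/(8·94.0³·29) = 5.924 → N_a = 6
Actual rate k = Gd⁴/(8D³·6) = 28.634 N/mm
Working load F = kδ = 28.634·20 = 572.68 N
C = 94.0/11.1 = 8.4685; K_W = (4C−1)/(4C−4)+0.615/C = 1.1730
τ_max = K_W·8FD/(πd³) = 1.1730·100.23 = 117.58 MPa
τ_max > 86.9 MPa → exceeds allowable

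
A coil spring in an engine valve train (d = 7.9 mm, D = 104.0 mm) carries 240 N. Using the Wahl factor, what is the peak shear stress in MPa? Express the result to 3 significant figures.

Spring index C = D/d = 104.0/7.9 = 13.1646
K_W = (4C−1)/(4C−4) + 0.615/C = 51.658/48.658 + 0.0467 = 1.1084
τ₀ = 8FD/(πd³) = 8·240·104.0/(π·7.9³) = 199680/1548.9 = 128.91 MPa
τ_max = K·τ₀ = 1.1084 × 128.91 = 142.89 MPa

143 MPa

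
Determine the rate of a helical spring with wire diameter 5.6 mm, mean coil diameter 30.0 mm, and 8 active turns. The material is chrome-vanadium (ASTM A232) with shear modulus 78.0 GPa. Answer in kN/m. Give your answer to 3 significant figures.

44.4 kN/m

k = Gd⁴/(8D³N_a) = (78.0×10³ × 5.6⁴) / (8 × 30.0³ × 8)
  = 7.67091e+07 / 1.728e+06 = 44.392 N/mm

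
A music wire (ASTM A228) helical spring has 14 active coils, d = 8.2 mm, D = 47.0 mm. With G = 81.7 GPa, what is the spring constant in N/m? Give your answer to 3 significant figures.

31800 N/m

k = Gd⁴/(8D³N_a) = (81.7×10³ × 8.2⁴) / (8 × 47.0³ × 14)
  = 3.69383e+08 / 1.16282e+07 = 31.766 N/mm = 31766 N/m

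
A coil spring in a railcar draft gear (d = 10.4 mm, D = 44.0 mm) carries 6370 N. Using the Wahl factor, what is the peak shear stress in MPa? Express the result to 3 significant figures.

Spring index C = D/d = 44.0/10.4 = 4.2308
K_W = (4C−1)/(4C−4) + 0.615/C = 15.923/12.923 + 0.1454 = 1.3775
τ₀ = 8FD/(πd³) = 8·6370·44.0/(π·10.4³) = 2.24224e+06/3533.9 = 634.5 MPa
τ_max = K·τ₀ = 1.3775 × 634.5 = 874.03 MPa

874 MPa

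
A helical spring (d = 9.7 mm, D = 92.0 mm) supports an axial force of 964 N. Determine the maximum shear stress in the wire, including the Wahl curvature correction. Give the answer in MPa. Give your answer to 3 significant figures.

Spring index C = D/d = 92.0/9.7 = 9.4845
K_W = (4C−1)/(4C−4) + 0.615/C = 36.938/33.938 + 0.0648 = 1.1532
τ₀ = 8FD/(πd³) = 8·964·92.0/(π·9.7³) = 709504/2867.2 = 247.45 MPa
τ_max = K·τ₀ = 1.1532 × 247.45 = 285.37 MPa

285 MPa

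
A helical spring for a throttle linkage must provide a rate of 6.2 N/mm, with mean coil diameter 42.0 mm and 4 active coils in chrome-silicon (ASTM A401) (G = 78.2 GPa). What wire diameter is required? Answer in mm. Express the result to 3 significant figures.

d = (8D³N_a·k / G)^(1/4) = (8·42.0³·4·6.2 / (78.2×10³))^0.25
  = (187.97)^0.25 = 3.7027 mm

3.70 mm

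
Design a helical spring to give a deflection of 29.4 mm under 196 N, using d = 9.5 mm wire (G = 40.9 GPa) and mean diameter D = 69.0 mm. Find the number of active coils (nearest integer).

19

Required rate k = F/δ = 196/29.4 = 6.6667 N/mm
N_a = Gd⁴/(8D³k) = (40.9×10³ × 9.5⁴)/(8 × 69.0³ × 6.6667)
    = 3.33133e+08 / 1.75205e+07 = 19.01 → 19 coils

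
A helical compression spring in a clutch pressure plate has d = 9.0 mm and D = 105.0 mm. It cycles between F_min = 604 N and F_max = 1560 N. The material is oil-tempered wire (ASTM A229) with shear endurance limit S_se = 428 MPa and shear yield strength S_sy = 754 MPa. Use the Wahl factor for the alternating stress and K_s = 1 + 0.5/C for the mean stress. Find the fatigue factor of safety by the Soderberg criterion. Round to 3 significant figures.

C = D/d = 105.0/9.0 = 11.6667; K_W = (4C−1)/(4C−4)+0.615/C = 1.1230; K_s = 1+0.5/C = 1.0429
F_a = (F_max−F_min)/2 = 478 N; F_m = (F_max+F_min)/2 = 1082 N
τ_a = K_W·8F_aD/(πd³) = 1.1230 × 175.32 = 196.89 MPa
τ_m = K_s·8F_mD/(πd³) = 1.0429 × 396.85 = 413.86 MPa
Soderberg: 1/n_f = τ_a/S_se + τ_m/S_sy = 196.89/428 + 413.86/754 = 0.46002 + 0.54889 = 1.0089
n_f = 1/1.0089 = 0.9912

0.991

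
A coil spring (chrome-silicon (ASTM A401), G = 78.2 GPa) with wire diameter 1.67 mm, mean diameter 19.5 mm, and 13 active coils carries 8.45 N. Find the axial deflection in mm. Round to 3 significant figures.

10.7 mm

k = Gd⁴/(8D³N_a) = (78.2×10³)(1.67⁴)/(8·19.5³·13) = 0.78874 N/mm
δ = F/k = 8.45 / 0.78874 = 10.713 mm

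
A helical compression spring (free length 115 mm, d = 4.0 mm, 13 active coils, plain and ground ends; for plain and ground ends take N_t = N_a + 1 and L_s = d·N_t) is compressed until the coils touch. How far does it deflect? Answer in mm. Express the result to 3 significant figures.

59.0 mm

N_t = 14; L_s = 4.0·14 = 56 mm
δ_solid = L₀ − L_s = 115 − 56 = 59 mm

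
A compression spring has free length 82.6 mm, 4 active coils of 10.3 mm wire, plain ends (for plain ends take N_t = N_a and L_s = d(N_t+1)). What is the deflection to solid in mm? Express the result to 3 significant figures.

N_t = 4; L_s = 10.3·5 = 51.5 mm
δ_solid = L₀ − L_s = 82.6 − 51.5 = 31.1 mm

31.1 mm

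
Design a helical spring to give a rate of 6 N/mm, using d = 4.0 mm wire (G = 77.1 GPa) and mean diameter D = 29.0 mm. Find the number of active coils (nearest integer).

N_a = Gd⁴/(8D³k) = (77.1×10³ × 4.0⁴)/(8 × 29.0³ × 6)
    = 1.97376e+07 / 1.17067e+06 = 16.86 → 17 coils

17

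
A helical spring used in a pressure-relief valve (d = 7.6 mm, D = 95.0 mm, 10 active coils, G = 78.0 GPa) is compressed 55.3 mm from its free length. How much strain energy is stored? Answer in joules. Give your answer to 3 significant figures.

k = Gd⁴/(8D³N_a) = (78.0×10³)(7.6⁴)/(8·95.0³·10) = 3.7939 N/mm
U = ½kδ² = 0.5 × 3.7939 × 55.3² = 5801.1 N·mm = 5.8011 J

5.80 J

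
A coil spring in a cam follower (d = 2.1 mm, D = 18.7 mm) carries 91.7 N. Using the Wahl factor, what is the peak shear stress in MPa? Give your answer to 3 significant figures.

Spring index C = D/d = 18.7/2.1 = 8.9048
K_W = (4C−1)/(4C−4) + 0.615/C = 34.619/31.619 + 0.0691 = 1.1639
τ₀ = 8FD/(πd³) = 8·91.7·18.7/(π·2.1³) = 13718.3/29.094 = 471.51 MPa
τ_max = K·τ₀ = 1.1639 × 471.51 = 548.81 MPa

549 MPa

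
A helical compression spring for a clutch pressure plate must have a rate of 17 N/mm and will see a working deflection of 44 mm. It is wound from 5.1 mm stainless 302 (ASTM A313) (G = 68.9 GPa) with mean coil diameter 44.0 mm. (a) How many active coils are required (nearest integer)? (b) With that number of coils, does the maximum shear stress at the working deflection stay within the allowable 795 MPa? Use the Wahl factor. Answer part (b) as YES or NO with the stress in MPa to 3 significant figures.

N_a = Gd⁴/(8D³k) = (68.9×10³)(5.1⁴)/(8·44.0³·17) = 4.023 → N_a = 4
Actual rate k = Gd⁴/(8D³·4) = 17.1 N/mm
Working load F = kδ = 17.1·44 = 752.39 N
C = 44.0/5.1 = 8.6275; K_W = (4C−1)/(4C−4)+0.615/C = 1.1696
τ_max = K_W·8FD/(πd³) = 1.1696·635.52 = 743.31 MPa
τ_max ≤ 795 MPa → acceptable

(a) 4 coils; (b) YES, τ_max = 743 MPa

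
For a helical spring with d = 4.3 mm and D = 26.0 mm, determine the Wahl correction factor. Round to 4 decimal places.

C = D/d = 26.0/4.3 = 6.0465
K_W = (4C−1)/(4C−4) + 0.615/C = 23.186/20.186 + 0.1017 = 1.2503

1.2503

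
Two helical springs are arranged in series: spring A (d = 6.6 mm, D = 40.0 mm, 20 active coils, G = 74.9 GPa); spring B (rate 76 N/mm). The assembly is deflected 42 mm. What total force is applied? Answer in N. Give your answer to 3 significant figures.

493 N

k_A = Gd⁴/(8D³N_a) = (74.9×10³)(6.6⁴)/(8·40.0³·20) = 13.879 N/mm
Series: 1/k_eq = 1/13.879 + 1/76 = 0.085209; k_eq = 11.736 N/mm
F = k_eq·δ = 11.736·42 = 492.9 N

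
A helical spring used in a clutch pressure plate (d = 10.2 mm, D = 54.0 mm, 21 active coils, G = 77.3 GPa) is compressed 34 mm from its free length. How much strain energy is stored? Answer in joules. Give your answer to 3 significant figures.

18.3 J

k = Gd⁴/(8D³N_a) = (77.3×10³)(10.2⁴)/(8·54.0³·21) = 31.629 N/mm
U = ½kδ² = 0.5 × 31.629 × 34² = 18282 N·mm = 18.282 J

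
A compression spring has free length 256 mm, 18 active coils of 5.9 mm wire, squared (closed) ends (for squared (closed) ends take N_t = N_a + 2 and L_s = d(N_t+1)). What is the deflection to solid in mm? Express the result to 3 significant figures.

N_t = 20; L_s = 5.9·21 = 123.9 mm
δ_solid = L₀ − L_s = 256 − 123.9 = 132.1 mm

132 mm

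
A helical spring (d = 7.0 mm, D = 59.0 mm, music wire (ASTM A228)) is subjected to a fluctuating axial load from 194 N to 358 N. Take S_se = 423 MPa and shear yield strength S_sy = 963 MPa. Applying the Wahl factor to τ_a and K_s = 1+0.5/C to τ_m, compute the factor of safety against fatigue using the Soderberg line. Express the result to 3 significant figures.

4.30

C = D/d = 59.0/7.0 = 8.4286; K_W = (4C−1)/(4C−4)+0.615/C = 1.1739; K_s = 1+0.5/C = 1.0593
F_a = (F_max−F_min)/2 = 82 N; F_m = (F_max+F_min)/2 = 276 N
τ_a = K_W·8F_aD/(πd³) = 1.1739 × 35.918 = 42.165 MPa
τ_m = K_s·8F_mD/(πd³) = 1.0593 × 120.89 = 128.07 MPa
Soderberg: 1/n_f = τ_a/S_se + τ_m/S_sy = 42.165/423 + 128.07/963 = 0.09968 + 0.13299 = 0.23267
n_f = 1/0.23267 = 4.298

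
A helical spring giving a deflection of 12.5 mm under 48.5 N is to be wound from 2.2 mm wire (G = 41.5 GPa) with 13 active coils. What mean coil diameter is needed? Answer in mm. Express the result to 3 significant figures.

Required rate k = F/δ = 48.5/12.5 = 3.88 N/mm
D = (Gd⁴/(8N_a·k))^(1/3) = (41.5×10³·2.2⁴/(8·13·3.88))^(1/3)
  = (2409.2)^(1/3) = 13.4058 mm

13.4 mm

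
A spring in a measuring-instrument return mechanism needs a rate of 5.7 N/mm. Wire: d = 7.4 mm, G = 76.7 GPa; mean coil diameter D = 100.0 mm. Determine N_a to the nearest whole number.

N_a = Gd⁴/(8D³k) = (76.7×10³ × 7.4⁴)/(8 × 100.0³ × 5.7)
    = 2.29997e+08 / 4.56e+07 = 5.044 → 5 coils

5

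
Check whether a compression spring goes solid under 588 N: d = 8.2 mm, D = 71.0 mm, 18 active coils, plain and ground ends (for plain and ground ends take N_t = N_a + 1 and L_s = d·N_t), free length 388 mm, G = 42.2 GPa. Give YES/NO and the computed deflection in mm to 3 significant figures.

NO, δ = 159 mm

k = Gd⁴/(8D³N_a) = (42.2×10³)(8.2⁴)/(8·71.0³·18) = 3.7019 N/mm
N_t = 19; L_s = 8.2·19 = 155.8 mm; δ_solid = L₀ − L_s = 388 − 155.8 = 232.2 mm
δ = F/k = 588/3.7019 = 158.84 mm
δ < δ_solid → spring does not go solid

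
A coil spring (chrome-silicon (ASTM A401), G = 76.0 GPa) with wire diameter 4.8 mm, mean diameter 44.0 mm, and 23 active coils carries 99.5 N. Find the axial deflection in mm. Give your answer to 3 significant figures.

38.7 mm

k = Gd⁴/(8D³N_a) = (76.0×10³)(4.8⁴)/(8·44.0³·23) = 2.574 N/mm
δ = F/k = 99.5 / 2.574 = 38.656 mm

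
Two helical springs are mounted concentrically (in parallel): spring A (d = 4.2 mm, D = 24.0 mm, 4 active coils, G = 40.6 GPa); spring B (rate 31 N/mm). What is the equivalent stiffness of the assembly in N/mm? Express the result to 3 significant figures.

59.6 N/mm

k_A = Gd⁴/(8D³N_a) = (40.6×10³)(4.2⁴)/(8·24.0³·4) = 28.559 N/mm
Parallel: k_eq = 28.559 + 31 = 59.559 N/mm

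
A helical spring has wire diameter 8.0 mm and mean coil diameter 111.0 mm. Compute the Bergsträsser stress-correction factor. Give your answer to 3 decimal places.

1.095

C = D/d = 111.0/8.0 = 13.8750
K_B = (4C+2)/(4C−3) = 57.500/52.500 = 1.0952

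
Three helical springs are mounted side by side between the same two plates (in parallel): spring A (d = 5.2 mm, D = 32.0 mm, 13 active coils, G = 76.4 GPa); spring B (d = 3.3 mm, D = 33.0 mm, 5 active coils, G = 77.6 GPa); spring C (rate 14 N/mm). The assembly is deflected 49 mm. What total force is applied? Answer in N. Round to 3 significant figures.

1800 N

k_A = Gd⁴/(8D³N_a) = (76.4×10³)(5.2⁴)/(8·32.0³·13) = 16.392 N/mm
k_B = Gd⁴/(8D³N_a) = (77.6×10³)(3.3⁴)/(8·33.0³·5) = 6.402 N/mm
Parallel: k_eq = 16.392 + 6.402 + 14 = 36.794 N/mm
F = k_eq·δ = 36.794·49 = 1802.9 N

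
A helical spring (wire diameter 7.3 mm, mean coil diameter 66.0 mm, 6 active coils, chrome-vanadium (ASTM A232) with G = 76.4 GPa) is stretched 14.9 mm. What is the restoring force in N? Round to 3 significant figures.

k = Gd⁴/(8D³N_a) = (76.4×10³)(7.3⁴)/(8·66.0³·6) = 15.722 N/mm
F = k·δ = 15.722 × 14.9 = 234.26 N

234 N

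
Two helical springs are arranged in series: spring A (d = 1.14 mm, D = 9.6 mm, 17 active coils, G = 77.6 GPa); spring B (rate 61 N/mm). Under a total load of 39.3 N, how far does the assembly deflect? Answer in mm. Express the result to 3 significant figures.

k_A = Gd⁴/(8D³N_a) = (77.6×10³)(1.14⁴)/(8·9.6³·17) = 1.0893 N/mm
Series: 1/k_eq = 1/1.0893 + 1/61 = 0.93445; k_eq = 1.0701 N/mm
δ = F/k_eq = 39.3/1.0701 = 36.724 mm

36.7 mm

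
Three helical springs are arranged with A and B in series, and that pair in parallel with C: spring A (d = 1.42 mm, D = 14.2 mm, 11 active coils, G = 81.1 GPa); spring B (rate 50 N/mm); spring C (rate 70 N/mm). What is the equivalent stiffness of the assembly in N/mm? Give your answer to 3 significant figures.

k_A = Gd⁴/(8D³N_a) = (81.1×10³)(1.42⁴)/(8·14.2³·11) = 1.3087 N/mm
Springs A,B series: k_AB = 1/(1/1.3087+1/50) = 1.2753 N/mm; parallel with C: k_eq = 1.2753+70 = 71.275 N/mm

71.3 N/mm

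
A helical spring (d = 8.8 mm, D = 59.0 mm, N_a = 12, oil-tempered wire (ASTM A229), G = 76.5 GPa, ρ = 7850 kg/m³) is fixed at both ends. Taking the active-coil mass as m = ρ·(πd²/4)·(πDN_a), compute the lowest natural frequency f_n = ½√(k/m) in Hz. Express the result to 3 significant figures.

k = Gd⁴/(8D³N_a) = (76.5×10³)(8.8⁴)/(8·59.0³·12) = 23.268 N/mm = 23268 N/m
Wire length L = πDN_a = π·59.0·12 = 2224.2 mm
m = ρ·(πd²/4)·L = 7850 × 60.821×10⁻⁶ m² × 2.2242 m = 1.062 kg
f_n = ½√(k/m) = 0.5·√(23268/1.062) = 0.5·√(21911) = 74.011 Hz

74.0 Hz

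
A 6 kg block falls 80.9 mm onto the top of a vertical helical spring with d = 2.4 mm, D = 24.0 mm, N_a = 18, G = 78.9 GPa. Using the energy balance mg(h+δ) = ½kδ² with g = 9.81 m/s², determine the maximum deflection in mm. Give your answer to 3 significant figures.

141 mm

k = Gd⁴/(8D³N_a) = (78.9×10³)(2.4⁴)/(8·24.0³·18) = 1.315 N/mm
W = mg = 6 × 9.81 = 58.86 N
½kδ² − Wδ − Wh = 0 → δ = (W + √(W² + 2kWh))/k
δ = (58.86 + √(3464.5 + 12523.5))/1.315 = (58.86 + 126.44)/1.315 = 140.92 mm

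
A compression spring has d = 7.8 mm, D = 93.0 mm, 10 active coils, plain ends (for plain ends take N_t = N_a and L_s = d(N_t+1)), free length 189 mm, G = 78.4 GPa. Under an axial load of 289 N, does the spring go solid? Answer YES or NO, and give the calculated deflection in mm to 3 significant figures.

k = Gd⁴/(8D³N_a) = (78.4×10³)(7.8⁴)/(8·93.0³·10) = 4.5098 N/mm
N_t = 10; L_s = 7.8·11 = 85.8 mm; δ_solid = L₀ − L_s = 189 − 85.8 = 103.2 mm
δ = F/k = 289/4.5098 = 64.083 mm
δ < δ_solid → spring does not go solid

NO, δ = 64.1 mm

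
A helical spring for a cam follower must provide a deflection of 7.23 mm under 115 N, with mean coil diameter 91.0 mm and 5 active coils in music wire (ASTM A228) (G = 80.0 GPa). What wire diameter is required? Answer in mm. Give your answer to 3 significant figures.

8.80 mm

Required rate k = F/δ = 115/7.23 = 15.906 N/mm
d = (8D³N_a·k / G)^(1/4) = (8·91.0³·5·15.906 / (80.0×10³))^0.25
  = (5993.1)^0.25 = 8.7986 mm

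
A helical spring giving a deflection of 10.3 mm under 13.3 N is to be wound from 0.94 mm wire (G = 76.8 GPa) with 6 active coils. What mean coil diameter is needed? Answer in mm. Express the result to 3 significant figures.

9.89 mm

Required rate k = F/δ = 13.3/10.3 = 1.2913 N/mm
D = (Gd⁴/(8N_a·k))^(1/3) = (76.8×10³·0.94⁴/(8·6·1.2913))^(1/3)
  = (967.424)^(1/3) = 9.8902 mm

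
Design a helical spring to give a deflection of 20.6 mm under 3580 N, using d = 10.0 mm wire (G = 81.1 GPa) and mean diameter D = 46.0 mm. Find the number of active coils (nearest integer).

6

Required rate k = F/δ = 3580/20.6 = 173.79 N/mm
N_a = Gd⁴/(8D³k) = (81.1×10³ × 10.0⁴)/(8 × 46.0³ × 173.79)
    = 8.11e+08 / 1.35325e+08 = 5.993 → 6 coils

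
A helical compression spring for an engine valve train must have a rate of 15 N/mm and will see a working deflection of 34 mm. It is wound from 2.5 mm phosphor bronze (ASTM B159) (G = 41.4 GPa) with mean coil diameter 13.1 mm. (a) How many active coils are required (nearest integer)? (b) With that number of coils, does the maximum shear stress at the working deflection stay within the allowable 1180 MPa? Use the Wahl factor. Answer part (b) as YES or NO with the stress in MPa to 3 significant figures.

N_a = Gd⁴/(8D³k) = (41.4×10³)(2.5⁴)/(8·13.1³·15) = 5.995 → N_a = 6
Actual rate k = Gd⁴/(8D³·6) = 14.987 N/mm
Working load F = kδ = 14.987·34 = 509.55 N
C = 13.1/2.5 = 5.2400; K_W = (4C−1)/(4C−4)+0.615/C = 1.2943
τ_max = K_W·8FD/(πd³) = 1.2943·1087.9 = 1408 MPa
τ_max > 1180 MPa → exceeds allowable

(a) 6 coils; (b) NO, τ_max = 1410 MPa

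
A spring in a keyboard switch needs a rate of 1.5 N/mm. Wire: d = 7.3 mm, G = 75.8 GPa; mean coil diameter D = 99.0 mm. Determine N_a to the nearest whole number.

N_a = Gd⁴/(8D³k) = (75.8×10³ × 7.3⁴)/(8 × 99.0³ × 1.5)
    = 2.15259e+08 / 1.16436e+07 = 18.49 → 18 coils

18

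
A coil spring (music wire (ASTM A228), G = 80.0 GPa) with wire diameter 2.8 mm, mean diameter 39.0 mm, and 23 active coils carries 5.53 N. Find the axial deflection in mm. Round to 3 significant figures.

k = Gd⁴/(8D³N_a) = (80.0×10³)(2.8⁴)/(8·39.0³·23) = 0.45052 N/mm
δ = F/k = 5.53 / 0.45052 = 12.275 mm

12.3 mm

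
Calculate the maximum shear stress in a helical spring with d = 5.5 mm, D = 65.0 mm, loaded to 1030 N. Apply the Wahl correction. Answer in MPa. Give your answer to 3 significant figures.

Spring index C = D/d = 65.0/5.5 = 11.8182
K_W = (4C−1)/(4C−4) + 0.615/C = 46.273/43.273 + 0.0520 = 1.1214
τ₀ = 8FD/(πd³) = 8·1030·65.0/(π·5.5³) = 535600/522.68 = 1024.7 MPa
τ_max = K·τ₀ = 1.1214 × 1024.7 = 1149.1 MPa

1150 MPa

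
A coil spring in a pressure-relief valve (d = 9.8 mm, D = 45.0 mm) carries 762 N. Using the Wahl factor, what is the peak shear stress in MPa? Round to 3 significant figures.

Spring index C = D/d = 45.0/9.8 = 4.5918
K_W = (4C−1)/(4C−4) + 0.615/C = 17.367/14.367 + 0.1339 = 1.3427
τ₀ = 8FD/(πd³) = 8·762·45.0/(π·9.8³) = 274320/2956.8 = 92.775 MPa
τ_max = K·τ₀ = 1.3427 × 92.775 = 124.57 MPa

125 MPa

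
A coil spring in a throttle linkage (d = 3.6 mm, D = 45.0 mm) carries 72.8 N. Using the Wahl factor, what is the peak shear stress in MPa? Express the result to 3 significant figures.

Spring index C = D/d = 45.0/3.6 = 12.5000
K_W = (4C−1)/(4C−4) + 0.615/C = 49.000/46.000 + 0.0492 = 1.1144
τ₀ = 8FD/(πd³) = 8·72.8·45.0/(π·3.6³) = 26208/146.57 = 178.8 MPa
τ_max = K·τ₀ = 1.1144 × 178.8 = 199.26 MPa

199 MPa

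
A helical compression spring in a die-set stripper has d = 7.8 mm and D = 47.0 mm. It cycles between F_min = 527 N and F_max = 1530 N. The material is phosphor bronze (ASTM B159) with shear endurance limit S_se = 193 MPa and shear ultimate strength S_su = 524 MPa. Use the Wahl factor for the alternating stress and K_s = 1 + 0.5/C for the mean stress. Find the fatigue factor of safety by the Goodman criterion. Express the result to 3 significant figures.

C = D/d = 47.0/7.8 = 6.0256; K_W = (4C−1)/(4C−4)+0.615/C = 1.2513; K_s = 1+0.5/C = 1.0830
F_a = (F_max−F_min)/2 = 501.5 N; F_m = (F_max+F_min)/2 = 1028.5 N
τ_a = K_W·8F_aD/(πd³) = 1.2513 × 126.48 = 158.27 MPa
τ_m = K_s·8F_mD/(πd³) = 1.0830 × 259.39 = 280.92 MPa
Goodman: 1/n_f = τ_a/S_se + τ_m/S_su = 158.27/193 + 280.92/524 = 0.82003 + 0.53610 = 1.3561
n_f = 1/1.3561 = 0.7374

0.737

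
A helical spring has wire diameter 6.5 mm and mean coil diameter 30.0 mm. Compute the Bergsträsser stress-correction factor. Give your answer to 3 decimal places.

1.323

C = D/d = 30.0/6.5 = 4.6154
K_B = (4C+2)/(4C−3) = 20.462/15.462 = 1.3234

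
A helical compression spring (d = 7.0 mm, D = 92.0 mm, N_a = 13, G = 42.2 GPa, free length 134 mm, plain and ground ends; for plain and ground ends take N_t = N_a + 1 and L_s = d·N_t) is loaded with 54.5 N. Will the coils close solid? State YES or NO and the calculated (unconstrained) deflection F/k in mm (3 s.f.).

YES, δ = 43.6 mm

k = Gd⁴/(8D³N_a) = (42.2×10³)(7.0⁴)/(8·92.0³·13) = 1.2511 N/mm
N_t = 14; L_s = 7.0·14 = 98 mm; δ_solid = L₀ − L_s = 134 − 98 = 36 mm
δ = F/k = 54.5/1.2511 = 43.56 mm
δ ≥ δ_solid → spring goes solid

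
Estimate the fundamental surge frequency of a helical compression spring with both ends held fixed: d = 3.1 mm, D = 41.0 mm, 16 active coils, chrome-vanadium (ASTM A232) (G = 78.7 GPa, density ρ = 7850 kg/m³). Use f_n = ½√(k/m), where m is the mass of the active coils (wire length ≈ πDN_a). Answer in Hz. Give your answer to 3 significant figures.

k = Gd⁴/(8D³N_a) = (78.7×10³)(3.1⁴)/(8·41.0³·16) = 0.82387 N/mm = 823.87 N/m
Wire length L = πDN_a = π·41.0·16 = 2060.9 mm
m = ρ·(πd²/4)·L = 7850 × 7.5477×10⁻⁶ m² × 2.0609 m = 0.12211 kg
f_n = ½√(k/m) = 0.5·√(823.87/0.12211) = 0.5·√(6747.2) = 41.071 Hz

41.1 Hz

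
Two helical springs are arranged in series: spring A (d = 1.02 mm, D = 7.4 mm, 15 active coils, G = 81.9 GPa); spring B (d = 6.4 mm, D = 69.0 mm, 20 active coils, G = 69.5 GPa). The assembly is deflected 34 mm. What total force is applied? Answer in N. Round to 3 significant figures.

k_A = Gd⁴/(8D³N_a) = (81.9×10³)(1.02⁴)/(8·7.4³·15) = 1.8231 N/mm
k_B = Gd⁴/(8D³N_a) = (69.5×10³)(6.4⁴)/(8·69.0³·20) = 2.2184 N/mm
Series: 1/k_eq = 1/1.8231 + 1/2.2184 = 0.9993; k_eq = 1.0007 N/mm
F = k_eq·δ = 1.0007·34 = 34.024 N

34.0 N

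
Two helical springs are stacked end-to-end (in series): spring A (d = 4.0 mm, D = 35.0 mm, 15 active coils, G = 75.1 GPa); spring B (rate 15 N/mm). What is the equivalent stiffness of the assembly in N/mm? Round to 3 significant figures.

k_A = Gd⁴/(8D³N_a) = (75.1×10³)(4.0⁴)/(8·35.0³·15) = 3.7368 N/mm
Series: 1/k_eq = 1/3.7368 + 1/15 = 0.33428; k_eq = 2.9915 N/mm

2.99 N/mm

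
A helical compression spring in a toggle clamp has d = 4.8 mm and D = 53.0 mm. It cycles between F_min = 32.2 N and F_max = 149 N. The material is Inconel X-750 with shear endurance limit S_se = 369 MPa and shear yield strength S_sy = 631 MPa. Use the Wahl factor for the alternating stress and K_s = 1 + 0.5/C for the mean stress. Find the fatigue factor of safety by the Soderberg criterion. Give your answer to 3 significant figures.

C = D/d = 53.0/4.8 = 11.0417; K_W = (4C−1)/(4C−4)+0.615/C = 1.1304; K_s = 1+0.5/C = 1.0453
F_a = (F_max−F_min)/2 = 58.4 N; F_m = (F_max+F_min)/2 = 90.6 N
τ_a = K_W·8F_aD/(πd³) = 1.1304 × 71.27 = 80.562 MPa
τ_m = K_s·8F_mD/(πd³) = 1.0453 × 110.57 = 115.57 MPa
Soderberg: 1/n_f = τ_a/S_se + τ_m/S_sy = 80.562/369 + 115.57/631 = 0.21833 + 0.18316 = 0.40148
n_f = 1/0.40148 = 2.491

2.49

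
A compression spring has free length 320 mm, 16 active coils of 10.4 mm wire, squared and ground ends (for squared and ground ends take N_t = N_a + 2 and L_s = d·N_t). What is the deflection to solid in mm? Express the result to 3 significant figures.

133 mm

N_t = 18; L_s = 10.4·18 = 187.2 mm
δ_solid = L₀ − L_s = 320 − 187.2 = 132.8 mm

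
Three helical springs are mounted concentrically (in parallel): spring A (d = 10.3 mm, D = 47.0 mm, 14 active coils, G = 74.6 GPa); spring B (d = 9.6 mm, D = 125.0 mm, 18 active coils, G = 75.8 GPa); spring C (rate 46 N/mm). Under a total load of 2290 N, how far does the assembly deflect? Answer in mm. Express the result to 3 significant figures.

19.0 mm

k_A = Gd⁴/(8D³N_a) = (74.6×10³)(10.3⁴)/(8·47.0³·14) = 72.206 N/mm
k_B = Gd⁴/(8D³N_a) = (75.8×10³)(9.6⁴)/(8·125.0³·18) = 2.2891 N/mm
Parallel: k_eq = 72.206 + 2.2891 + 46 = 120.5 N/mm
δ = F/k_eq = 2290/120.5 = 19.005 mm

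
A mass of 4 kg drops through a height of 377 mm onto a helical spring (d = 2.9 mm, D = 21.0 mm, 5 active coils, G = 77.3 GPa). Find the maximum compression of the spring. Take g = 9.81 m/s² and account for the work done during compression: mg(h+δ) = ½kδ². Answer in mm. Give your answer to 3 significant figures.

k = Gd⁴/(8D³N_a) = (77.3×10³)(2.9⁴)/(8·21.0³·5) = 14.759 N/mm
W = mg = 4 × 9.81 = 39.24 N
½kδ² − Wδ − Wh = 0 → δ = (W + √(W² + 2kWh))/k
δ = (39.24 + √(1539.8 + 436671))/14.759 = (39.24 + 661.97)/14.759 = 47.511 mm

47.5 mm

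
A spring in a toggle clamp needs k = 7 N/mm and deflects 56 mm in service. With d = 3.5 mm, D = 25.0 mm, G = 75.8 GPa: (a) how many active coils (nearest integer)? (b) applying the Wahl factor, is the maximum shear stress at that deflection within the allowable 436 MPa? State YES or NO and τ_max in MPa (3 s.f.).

(a) 13 coils; (b) NO, τ_max = 703 MPa

N_a = Gd⁴/(8D³k) = (75.8×10³)(3.5⁴)/(8·25.0³·7) = 13 → N_a = 13
Actual rate k = Gd⁴/(8D³·13) = 6.9998 N/mm
Working load F = kδ = 6.9998·56 = 391.99 N
C = 25.0/3.5 = 7.1429; K_W = (4C−1)/(4C−4)+0.615/C = 1.2082
τ_max = K_W·8FD/(πd³) = 1.2082·582.04 = 703.22 MPa
τ_max > 436 MPa → exceeds allowable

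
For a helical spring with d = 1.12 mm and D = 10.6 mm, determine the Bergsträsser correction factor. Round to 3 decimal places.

1.143

C = D/d = 10.6/1.12 = 9.4643
K_B = (4C+2)/(4C−3) = 39.857/34.857 = 1.1434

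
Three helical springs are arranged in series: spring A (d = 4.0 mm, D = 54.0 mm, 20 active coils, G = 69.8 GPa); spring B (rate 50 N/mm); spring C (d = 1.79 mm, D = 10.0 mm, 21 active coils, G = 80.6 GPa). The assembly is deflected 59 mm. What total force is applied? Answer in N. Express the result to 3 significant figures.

k_A = Gd⁴/(8D³N_a) = (69.8×10³)(4.0⁴)/(8·54.0³·20) = 0.70924 N/mm
k_C = Gd⁴/(8D³N_a) = (80.6×10³)(1.79⁴)/(8·10.0³·21) = 4.9254 N/mm
Series: 1/k_eq = 1/0.70924 + 1/50 + 1/4.9254 = 1.633; k_eq = 0.61237 N/mm
F = k_eq·δ = 0.61237·59 = 36.13 N

36.1 N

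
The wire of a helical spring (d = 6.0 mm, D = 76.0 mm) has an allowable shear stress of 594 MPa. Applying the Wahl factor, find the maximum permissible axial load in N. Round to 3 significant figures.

C = D/d = 76.0/6.0 = 12.6667
K_W = (4C−1)/(4C−4) + 0.615/C = 49.667/46.667 + 0.0486 = 1.1128
τ_max = K·8FD/(πd³) → F_max = τ_allow·πd³/(8DK)
F_max = 594·π·6.0³/(8·76.0·1.1128) = 4.0308e+05/676.61 = 595.74 N

596 N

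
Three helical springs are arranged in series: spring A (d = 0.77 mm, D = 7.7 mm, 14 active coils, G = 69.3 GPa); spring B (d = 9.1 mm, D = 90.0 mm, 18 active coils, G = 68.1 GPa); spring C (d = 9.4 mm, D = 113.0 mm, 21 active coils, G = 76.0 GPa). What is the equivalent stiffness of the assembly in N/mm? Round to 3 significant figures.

0.366 N/mm

k_A = Gd⁴/(8D³N_a) = (69.3×10³)(0.77⁴)/(8·7.7³·14) = 0.47644 N/mm
k_B = Gd⁴/(8D³N_a) = (68.1×10³)(9.1⁴)/(8·90.0³·18) = 4.4486 N/mm
k_C = Gd⁴/(8D³N_a) = (76.0×10³)(9.4⁴)/(8·113.0³·21) = 2.4478 N/mm
Series: 1/k_eq = 1/0.47644 + 1/4.4486 + 1/2.4478 = 2.7322; k_eq = 0.366 N/mm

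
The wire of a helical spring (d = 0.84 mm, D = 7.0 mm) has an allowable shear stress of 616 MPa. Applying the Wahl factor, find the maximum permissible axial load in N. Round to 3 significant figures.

17.4 N

C = D/d = 7.0/0.84 = 8.3333
K_W = (4C−1)/(4C−4) + 0.615/C = 32.333/29.333 + 0.0738 = 1.1761
τ_max = K·8FD/(πd³) → F_max = τ_allow·πd³/(8DK)
F_max = 616·π·0.84³/(8·7.0·1.1761) = 1147/65.86 = 17.416 N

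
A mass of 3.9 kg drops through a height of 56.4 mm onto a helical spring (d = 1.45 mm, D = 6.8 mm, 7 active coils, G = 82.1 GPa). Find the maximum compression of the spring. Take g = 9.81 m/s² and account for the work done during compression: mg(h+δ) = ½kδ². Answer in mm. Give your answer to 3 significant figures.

k = Gd⁴/(8D³N_a) = (82.1×10³)(1.45⁴)/(8·6.8³·7) = 20.611 N/mm
W = mg = 3.9 × 9.81 = 38.259 N
½kδ² − Wδ − Wh = 0 → δ = (W + √(W² + 2kWh))/k
δ = (38.259 + √(1463.8 + 88949.4))/20.611 = (38.259 + 300.69)/20.611 = 16.445 mm

16.4 mm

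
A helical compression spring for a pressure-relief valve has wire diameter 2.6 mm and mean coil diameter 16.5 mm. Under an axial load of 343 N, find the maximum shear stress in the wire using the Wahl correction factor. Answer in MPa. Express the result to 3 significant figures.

Spring index C = D/d = 16.5/2.6 = 6.3462
K_W = (4C−1)/(4C−4) + 0.615/C = 24.385/21.385 + 0.0969 = 1.2372
τ₀ = 8FD/(πd³) = 8·343·16.5/(π·2.6³) = 45276/55.217 = 819.97 MPa
τ_max = K·τ₀ = 1.2372 × 819.97 = 1014.5 MPa

1010 MPa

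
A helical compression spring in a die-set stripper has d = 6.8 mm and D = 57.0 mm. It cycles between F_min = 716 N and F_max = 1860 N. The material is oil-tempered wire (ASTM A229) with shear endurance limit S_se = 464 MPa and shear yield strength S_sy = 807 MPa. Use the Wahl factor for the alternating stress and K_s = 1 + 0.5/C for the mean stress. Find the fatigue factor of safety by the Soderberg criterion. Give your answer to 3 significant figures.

0.690

C = D/d = 57.0/6.8 = 8.3824; K_W = (4C−1)/(4C−4)+0.615/C = 1.1750; K_s = 1+0.5/C = 1.0596
F_a = (F_max−F_min)/2 = 572 N; F_m = (F_max+F_min)/2 = 1288 N
τ_a = K_W·8F_aD/(πd³) = 1.1750 × 264.05 = 310.25 MPa
τ_m = K_s·8F_mD/(πd³) = 1.0596 × 594.57 = 630.04 MPa
Soderberg: 1/n_f = τ_a/S_se + τ_m/S_sy = 310.25/464 + 630.04/807 = 0.66864 + 0.78072 = 1.4494
n_f = 1/1.4494 = 0.69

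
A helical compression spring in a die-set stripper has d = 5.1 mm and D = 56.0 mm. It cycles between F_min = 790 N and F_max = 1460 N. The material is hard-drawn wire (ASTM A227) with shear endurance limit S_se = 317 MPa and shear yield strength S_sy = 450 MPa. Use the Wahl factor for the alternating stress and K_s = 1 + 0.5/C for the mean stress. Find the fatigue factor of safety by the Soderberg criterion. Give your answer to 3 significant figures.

C = D/d = 56.0/5.1 = 10.9804; K_W = (4C−1)/(4C−4)+0.615/C = 1.1312; K_s = 1+0.5/C = 1.0455
F_a = (F_max−F_min)/2 = 335 N; F_m = (F_max+F_min)/2 = 1125 N
τ_a = K_W·8F_aD/(πd³) = 1.1312 × 360.13 = 407.37 MPa
τ_m = K_s·8F_mD/(πd³) = 1.0455 × 1209.4 = 1264.5 MPa
Soderberg: 1/n_f = τ_a/S_se + τ_m/S_sy = 407.37/317 + 1264.5/450 = 1.28507 + 2.80994 = 4.095
n_f = 1/4.095 = 0.2442

0.244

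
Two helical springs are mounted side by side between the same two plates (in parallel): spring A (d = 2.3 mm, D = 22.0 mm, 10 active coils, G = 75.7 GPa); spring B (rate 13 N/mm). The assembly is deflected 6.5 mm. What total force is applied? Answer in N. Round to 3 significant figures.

k_A = Gd⁴/(8D³N_a) = (75.7×10³)(2.3⁴)/(8·22.0³·10) = 2.4868 N/mm
Parallel: k_eq = 2.4868 + 13 = 15.487 N/mm
F = k_eq·δ = 15.487·6.5 = 100.66 N

101 N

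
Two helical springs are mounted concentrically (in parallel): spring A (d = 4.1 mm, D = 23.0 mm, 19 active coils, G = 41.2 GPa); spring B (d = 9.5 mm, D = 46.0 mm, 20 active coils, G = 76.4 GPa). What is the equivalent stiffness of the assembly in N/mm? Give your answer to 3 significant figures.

46.3 N/mm

k_A = Gd⁴/(8D³N_a) = (41.2×10³)(4.1⁴)/(8·23.0³·19) = 6.2951 N/mm
k_B = Gd⁴/(8D³N_a) = (76.4×10³)(9.5⁴)/(8·46.0³·20) = 39.957 N/mm
Parallel: k_eq = 6.2951 + 39.957 = 46.252 N/mm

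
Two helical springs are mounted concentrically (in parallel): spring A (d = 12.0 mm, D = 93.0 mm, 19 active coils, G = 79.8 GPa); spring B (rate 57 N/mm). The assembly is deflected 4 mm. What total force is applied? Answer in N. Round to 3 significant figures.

k_A = Gd⁴/(8D³N_a) = (79.8×10³)(12.0⁴)/(8·93.0³·19) = 13.534 N/mm
Parallel: k_eq = 13.534 + 57 = 70.534 N/mm
F = k_eq·δ = 70.534·4 = 282.14 N

282 N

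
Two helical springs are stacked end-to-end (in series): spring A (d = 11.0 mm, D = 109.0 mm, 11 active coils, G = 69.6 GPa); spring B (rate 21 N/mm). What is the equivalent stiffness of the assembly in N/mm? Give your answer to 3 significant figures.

6.27 N/mm

k_A = Gd⁴/(8D³N_a) = (69.6×10³)(11.0⁴)/(8·109.0³·11) = 8.9417 N/mm
Series: 1/k_eq = 1/8.9417 + 1/21 = 0.15946; k_eq = 6.2714 N/mm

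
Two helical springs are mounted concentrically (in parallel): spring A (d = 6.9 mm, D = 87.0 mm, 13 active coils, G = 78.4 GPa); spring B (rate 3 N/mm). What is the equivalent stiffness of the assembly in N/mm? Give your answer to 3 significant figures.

5.59 N/mm

k_A = Gd⁴/(8D³N_a) = (78.4×10³)(6.9⁴)/(8·87.0³·13) = 2.5949 N/mm
Parallel: k_eq = 2.5949 + 3 = 5.5949 N/mm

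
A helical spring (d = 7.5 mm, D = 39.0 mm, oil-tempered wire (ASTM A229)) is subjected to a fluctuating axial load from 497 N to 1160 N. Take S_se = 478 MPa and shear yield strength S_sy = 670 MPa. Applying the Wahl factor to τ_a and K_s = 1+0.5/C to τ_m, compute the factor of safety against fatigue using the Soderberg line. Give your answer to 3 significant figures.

C = D/d = 39.0/7.5 = 5.2000; K_W = (4C−1)/(4C−4)+0.615/C = 1.2968; K_s = 1+0.5/C = 1.0962
F_a = (F_max−F_min)/2 = 331.5 N; F_m = (F_max+F_min)/2 = 828.5 N
τ_a = K_W·8F_aD/(πd³) = 1.2968 × 78.038 = 101.2 MPa
τ_m = K_s·8F_mD/(πd³) = 1.0962 × 195.04 = 213.79 MPa
Soderberg: 1/n_f = τ_a/S_se + τ_m/S_sy = 101.2/478 + 213.79/670 = 0.21172 + 0.31909 = 0.53081
n_f = 1/0.53081 = 1.884

1.88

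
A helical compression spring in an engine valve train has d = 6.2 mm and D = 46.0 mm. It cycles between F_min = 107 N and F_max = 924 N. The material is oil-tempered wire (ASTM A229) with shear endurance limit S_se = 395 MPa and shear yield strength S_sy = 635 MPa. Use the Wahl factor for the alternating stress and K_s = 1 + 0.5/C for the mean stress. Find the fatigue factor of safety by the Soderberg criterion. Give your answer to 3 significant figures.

C = D/d = 46.0/6.2 = 7.4194; K_W = (4C−1)/(4C−4)+0.615/C = 1.1997; K_s = 1+0.5/C = 1.0674
F_a = (F_max−F_min)/2 = 408.5 N; F_m = (F_max+F_min)/2 = 515.5 N
τ_a = K_W·8F_aD/(πd³) = 1.1997 × 200.78 = 240.88 MPa
τ_m = K_s·8F_mD/(πd³) = 1.0674 × 253.37 = 270.44 MPa
Soderberg: 1/n_f = τ_a/S_se + τ_m/S_sy = 240.88/395 + 270.44/635 = 0.60982 + 0.42589 = 1.0357
n_f = 1/1.0357 = 0.9655

0.966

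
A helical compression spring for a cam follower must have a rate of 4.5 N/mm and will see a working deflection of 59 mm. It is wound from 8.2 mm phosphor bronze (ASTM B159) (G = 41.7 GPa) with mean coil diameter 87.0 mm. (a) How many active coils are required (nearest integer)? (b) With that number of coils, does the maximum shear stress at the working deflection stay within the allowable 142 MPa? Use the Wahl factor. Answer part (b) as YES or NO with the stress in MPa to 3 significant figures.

(a) 8 coils; (b) YES, τ_max = 120 MPa

N_a = Gd⁴/(8D³k) = (41.7×10³)(8.2⁴)/(8·87.0³·4.5) = 7.953 → N_a = 8
Actual rate k = Gd⁴/(8D³·8) = 4.4736 N/mm
Working load F = kδ = 4.4736·59 = 263.94 N
C = 87.0/8.2 = 10.6098; K_W = (4C−1)/(4C−4)+0.615/C = 1.1360
τ_max = K_W·8FD/(πd³) = 1.1360·106.05 = 120.48 MPa
τ_max ≤ 142 MPa → acceptable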